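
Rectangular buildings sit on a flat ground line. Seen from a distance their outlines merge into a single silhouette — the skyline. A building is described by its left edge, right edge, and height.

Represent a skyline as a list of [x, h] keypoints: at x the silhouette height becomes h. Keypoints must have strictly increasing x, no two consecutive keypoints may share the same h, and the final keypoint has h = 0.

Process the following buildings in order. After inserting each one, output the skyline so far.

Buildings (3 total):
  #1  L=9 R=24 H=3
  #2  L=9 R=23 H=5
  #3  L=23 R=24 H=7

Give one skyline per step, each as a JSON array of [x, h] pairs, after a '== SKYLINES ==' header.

== SKYLINES ==
[[9,3],[24,0]]
[[9,5],[23,3],[24,0]]
[[9,5],[23,7],[24,0]]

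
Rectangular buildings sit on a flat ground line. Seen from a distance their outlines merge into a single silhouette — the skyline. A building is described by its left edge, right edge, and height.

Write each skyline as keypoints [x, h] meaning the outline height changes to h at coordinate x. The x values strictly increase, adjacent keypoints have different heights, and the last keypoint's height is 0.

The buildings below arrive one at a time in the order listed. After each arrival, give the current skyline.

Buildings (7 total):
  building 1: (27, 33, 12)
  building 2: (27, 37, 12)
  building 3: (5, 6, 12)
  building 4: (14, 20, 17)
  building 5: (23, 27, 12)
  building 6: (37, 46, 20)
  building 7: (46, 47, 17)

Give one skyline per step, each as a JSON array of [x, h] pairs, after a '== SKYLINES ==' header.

== SKYLINES ==
[[27,12],[33,0]]
[[27,12],[37,0]]
[[5,12],[6,0],[27,12],[37,0]]
[[5,12],[6,0],[14,17],[20,0],[27,12],[37,0]]
[[5,12],[6,0],[14,17],[20,0],[23,12],[37,0]]
[[5,12],[6,0],[14,17],[20,0],[23,12],[37,20],[46,0]]
[[5,12],[6,0],[14,17],[20,0],[23,12],[37,20],[46,17],[47,0]]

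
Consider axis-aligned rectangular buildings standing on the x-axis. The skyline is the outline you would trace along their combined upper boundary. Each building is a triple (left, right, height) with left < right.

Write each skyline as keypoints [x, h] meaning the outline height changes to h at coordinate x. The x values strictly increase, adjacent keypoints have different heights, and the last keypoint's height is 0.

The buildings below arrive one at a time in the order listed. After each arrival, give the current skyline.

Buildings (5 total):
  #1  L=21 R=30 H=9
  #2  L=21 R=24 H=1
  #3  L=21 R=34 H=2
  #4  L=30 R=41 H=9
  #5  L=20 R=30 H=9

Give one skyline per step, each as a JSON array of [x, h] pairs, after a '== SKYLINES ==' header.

== SKYLINES ==
[[21,9],[30,0]]
[[21,9],[30,0]]
[[21,9],[30,2],[34,0]]
[[21,9],[41,0]]
[[20,9],[41,0]]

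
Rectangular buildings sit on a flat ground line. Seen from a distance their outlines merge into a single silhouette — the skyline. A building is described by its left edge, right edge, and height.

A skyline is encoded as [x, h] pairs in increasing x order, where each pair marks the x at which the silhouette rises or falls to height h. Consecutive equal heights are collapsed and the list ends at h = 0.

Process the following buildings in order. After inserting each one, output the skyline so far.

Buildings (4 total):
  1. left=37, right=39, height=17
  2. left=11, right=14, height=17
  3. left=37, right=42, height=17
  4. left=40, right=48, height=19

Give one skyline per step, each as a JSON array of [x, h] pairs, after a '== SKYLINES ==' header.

== SKYLINES ==
[[37,17],[39,0]]
[[11,17],[14,0],[37,17],[39,0]]
[[11,17],[14,0],[37,17],[42,0]]
[[11,17],[14,0],[37,17],[40,19],[48,0]]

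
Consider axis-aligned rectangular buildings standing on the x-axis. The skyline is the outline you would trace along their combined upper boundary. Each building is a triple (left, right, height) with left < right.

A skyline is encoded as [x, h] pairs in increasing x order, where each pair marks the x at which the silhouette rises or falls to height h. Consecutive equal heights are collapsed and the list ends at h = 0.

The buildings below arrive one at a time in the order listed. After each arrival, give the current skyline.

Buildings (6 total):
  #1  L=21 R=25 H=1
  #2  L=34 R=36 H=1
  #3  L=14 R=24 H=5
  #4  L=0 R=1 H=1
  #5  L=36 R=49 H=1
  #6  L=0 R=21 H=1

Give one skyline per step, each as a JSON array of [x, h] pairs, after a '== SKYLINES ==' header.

== SKYLINES ==
[[21,1],[25,0]]
[[21,1],[25,0],[34,1],[36,0]]
[[14,5],[24,1],[25,0],[34,1],[36,0]]
[[0,1],[1,0],[14,5],[24,1],[25,0],[34,1],[36,0]]
[[0,1],[1,0],[14,5],[24,1],[25,0],[34,1],[49,0]]
[[0,1],[14,5],[24,1],[25,0],[34,1],[49,0]]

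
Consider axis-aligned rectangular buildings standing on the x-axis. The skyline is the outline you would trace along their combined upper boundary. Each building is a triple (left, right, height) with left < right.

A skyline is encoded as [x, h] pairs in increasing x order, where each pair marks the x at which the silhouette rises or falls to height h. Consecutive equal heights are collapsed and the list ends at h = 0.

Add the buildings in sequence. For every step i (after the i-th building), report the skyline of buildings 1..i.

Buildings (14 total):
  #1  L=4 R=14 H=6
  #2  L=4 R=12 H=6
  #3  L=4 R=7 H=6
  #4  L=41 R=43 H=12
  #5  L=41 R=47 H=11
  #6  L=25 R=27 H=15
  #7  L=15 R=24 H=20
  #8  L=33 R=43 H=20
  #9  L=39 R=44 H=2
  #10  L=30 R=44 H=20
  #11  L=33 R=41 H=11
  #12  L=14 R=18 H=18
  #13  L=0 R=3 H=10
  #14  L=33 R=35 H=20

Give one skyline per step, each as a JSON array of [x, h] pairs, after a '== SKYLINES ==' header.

== SKYLINES ==
[[4,6],[14,0]]
[[4,6],[14,0]]
[[4,6],[14,0]]
[[4,6],[14,0],[41,12],[43,0]]
[[4,6],[14,0],[41,12],[43,11],[47,0]]
[[4,6],[14,0],[25,15],[27,0],[41,12],[43,11],[47,0]]
[[4,6],[14,0],[15,20],[24,0],[25,15],[27,0],[41,12],[43,11],[47,0]]
[[4,6],[14,0],[15,20],[24,0],[25,15],[27,0],[33,20],[43,11],[47,0]]
[[4,6],[14,0],[15,20],[24,0],[25,15],[27,0],[33,20],[43,11],[47,0]]
[[4,6],[14,0],[15,20],[24,0],[25,15],[27,0],[30,20],[44,11],[47,0]]
[[4,6],[14,0],[15,20],[24,0],[25,15],[27,0],[30,20],[44,11],[47,0]]
[[4,6],[14,18],[15,20],[24,0],[25,15],[27,0],[30,20],[44,11],[47,0]]
[[0,10],[3,0],[4,6],[14,18],[15,20],[24,0],[25,15],[27,0],[30,20],[44,11],[47,0]]
[[0,10],[3,0],[4,6],[14,18],[15,20],[24,0],[25,15],[27,0],[30,20],[44,11],[47,0]]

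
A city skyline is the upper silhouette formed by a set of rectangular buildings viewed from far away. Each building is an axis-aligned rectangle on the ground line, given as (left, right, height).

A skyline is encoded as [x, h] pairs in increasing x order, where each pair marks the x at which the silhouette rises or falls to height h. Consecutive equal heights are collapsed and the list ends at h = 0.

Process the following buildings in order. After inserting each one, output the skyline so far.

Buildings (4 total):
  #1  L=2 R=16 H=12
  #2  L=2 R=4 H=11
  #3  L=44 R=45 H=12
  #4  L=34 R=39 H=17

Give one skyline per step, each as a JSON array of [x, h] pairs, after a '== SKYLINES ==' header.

== SKYLINES ==
[[2,12],[16,0]]
[[2,12],[16,0]]
[[2,12],[16,0],[44,12],[45,0]]
[[2,12],[16,0],[34,17],[39,0],[44,12],[45,0]]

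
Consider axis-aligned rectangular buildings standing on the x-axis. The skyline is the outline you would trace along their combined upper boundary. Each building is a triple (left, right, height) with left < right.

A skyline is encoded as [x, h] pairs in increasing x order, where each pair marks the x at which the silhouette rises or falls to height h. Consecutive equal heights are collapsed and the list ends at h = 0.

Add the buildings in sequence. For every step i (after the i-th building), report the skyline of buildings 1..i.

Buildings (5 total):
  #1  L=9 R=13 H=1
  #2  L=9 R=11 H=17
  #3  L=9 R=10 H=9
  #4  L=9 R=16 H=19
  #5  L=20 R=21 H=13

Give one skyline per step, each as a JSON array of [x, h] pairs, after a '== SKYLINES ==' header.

== SKYLINES ==
[[9,1],[13,0]]
[[9,17],[11,1],[13,0]]
[[9,17],[11,1],[13,0]]
[[9,19],[16,0]]
[[9,19],[16,0],[20,13],[21,0]]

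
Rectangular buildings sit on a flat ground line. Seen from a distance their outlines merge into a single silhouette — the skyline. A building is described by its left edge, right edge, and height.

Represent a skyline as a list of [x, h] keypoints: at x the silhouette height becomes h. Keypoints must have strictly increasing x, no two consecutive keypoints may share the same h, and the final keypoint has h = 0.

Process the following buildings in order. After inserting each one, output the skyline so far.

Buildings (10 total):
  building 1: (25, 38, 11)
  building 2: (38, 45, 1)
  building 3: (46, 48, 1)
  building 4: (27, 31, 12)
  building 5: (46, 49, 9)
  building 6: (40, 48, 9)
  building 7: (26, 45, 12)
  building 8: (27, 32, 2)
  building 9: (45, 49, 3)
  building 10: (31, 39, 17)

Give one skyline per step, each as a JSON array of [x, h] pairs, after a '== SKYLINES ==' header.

== SKYLINES ==
[[25,11],[38,0]]
[[25,11],[38,1],[45,0]]
[[25,11],[38,1],[45,0],[46,1],[48,0]]
[[25,11],[27,12],[31,11],[38,1],[45,0],[46,1],[48,0]]
[[25,11],[27,12],[31,11],[38,1],[45,0],[46,9],[49,0]]
[[25,11],[27,12],[31,11],[38,1],[40,9],[49,0]]
[[25,11],[26,12],[45,9],[49,0]]
[[25,11],[26,12],[45,9],[49,0]]
[[25,11],[26,12],[45,9],[49,0]]
[[25,11],[26,12],[31,17],[39,12],[45,9],[49,0]]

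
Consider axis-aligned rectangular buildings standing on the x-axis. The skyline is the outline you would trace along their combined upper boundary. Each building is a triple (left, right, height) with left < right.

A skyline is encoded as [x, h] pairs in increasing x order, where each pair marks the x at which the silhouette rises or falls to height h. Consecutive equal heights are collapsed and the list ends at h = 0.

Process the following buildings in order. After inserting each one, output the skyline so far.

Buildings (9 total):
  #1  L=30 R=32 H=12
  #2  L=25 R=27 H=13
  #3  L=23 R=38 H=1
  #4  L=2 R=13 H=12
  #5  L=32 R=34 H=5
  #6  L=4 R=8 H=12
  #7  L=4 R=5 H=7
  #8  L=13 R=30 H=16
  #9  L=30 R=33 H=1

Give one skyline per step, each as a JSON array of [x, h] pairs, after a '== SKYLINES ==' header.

== SKYLINES ==
[[30,12],[32,0]]
[[25,13],[27,0],[30,12],[32,0]]
[[23,1],[25,13],[27,1],[30,12],[32,1],[38,0]]
[[2,12],[13,0],[23,1],[25,13],[27,1],[30,12],[32,1],[38,0]]
[[2,12],[13,0],[23,1],[25,13],[27,1],[30,12],[32,5],[34,1],[38,0]]
[[2,12],[13,0],[23,1],[25,13],[27,1],[30,12],[32,5],[34,1],[38,0]]
[[2,12],[13,0],[23,1],[25,13],[27,1],[30,12],[32,5],[34,1],[38,0]]
[[2,12],[13,16],[30,12],[32,5],[34,1],[38,0]]
[[2,12],[13,16],[30,12],[32,5],[34,1],[38,0]]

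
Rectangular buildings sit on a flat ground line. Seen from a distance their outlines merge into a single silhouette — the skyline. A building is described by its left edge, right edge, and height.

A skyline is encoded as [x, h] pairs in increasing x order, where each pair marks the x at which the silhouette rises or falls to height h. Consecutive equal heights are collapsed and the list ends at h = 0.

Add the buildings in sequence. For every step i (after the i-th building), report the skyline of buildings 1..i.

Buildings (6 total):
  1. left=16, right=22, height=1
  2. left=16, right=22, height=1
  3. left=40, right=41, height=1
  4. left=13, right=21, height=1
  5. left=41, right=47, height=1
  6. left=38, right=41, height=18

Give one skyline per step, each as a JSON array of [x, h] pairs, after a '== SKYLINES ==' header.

== SKYLINES ==
[[16,1],[22,0]]
[[16,1],[22,0]]
[[16,1],[22,0],[40,1],[41,0]]
[[13,1],[22,0],[40,1],[41,0]]
[[13,1],[22,0],[40,1],[47,0]]
[[13,1],[22,0],[38,18],[41,1],[47,0]]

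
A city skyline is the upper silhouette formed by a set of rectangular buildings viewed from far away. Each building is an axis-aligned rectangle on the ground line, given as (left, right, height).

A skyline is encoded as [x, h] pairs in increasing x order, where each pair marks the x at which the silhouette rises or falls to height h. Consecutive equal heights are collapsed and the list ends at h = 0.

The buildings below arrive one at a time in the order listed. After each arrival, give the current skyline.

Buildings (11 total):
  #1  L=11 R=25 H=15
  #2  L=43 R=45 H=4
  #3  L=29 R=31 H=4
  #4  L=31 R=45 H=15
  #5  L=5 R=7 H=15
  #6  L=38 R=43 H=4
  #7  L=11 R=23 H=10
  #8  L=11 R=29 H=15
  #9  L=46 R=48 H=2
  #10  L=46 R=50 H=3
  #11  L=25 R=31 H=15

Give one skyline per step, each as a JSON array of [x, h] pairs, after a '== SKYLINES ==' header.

== SKYLINES ==
[[11,15],[25,0]]
[[11,15],[25,0],[43,4],[45,0]]
[[11,15],[25,0],[29,4],[31,0],[43,4],[45,0]]
[[11,15],[25,0],[29,4],[31,15],[45,0]]
[[5,15],[7,0],[11,15],[25,0],[29,4],[31,15],[45,0]]
[[5,15],[7,0],[11,15],[25,0],[29,4],[31,15],[45,0]]
[[5,15],[7,0],[11,15],[25,0],[29,4],[31,15],[45,0]]
[[5,15],[7,0],[11,15],[29,4],[31,15],[45,0]]
[[5,15],[7,0],[11,15],[29,4],[31,15],[45,0],[46,2],[48,0]]
[[5,15],[7,0],[11,15],[29,4],[31,15],[45,0],[46,3],[50,0]]
[[5,15],[7,0],[11,15],[45,0],[46,3],[50,0]]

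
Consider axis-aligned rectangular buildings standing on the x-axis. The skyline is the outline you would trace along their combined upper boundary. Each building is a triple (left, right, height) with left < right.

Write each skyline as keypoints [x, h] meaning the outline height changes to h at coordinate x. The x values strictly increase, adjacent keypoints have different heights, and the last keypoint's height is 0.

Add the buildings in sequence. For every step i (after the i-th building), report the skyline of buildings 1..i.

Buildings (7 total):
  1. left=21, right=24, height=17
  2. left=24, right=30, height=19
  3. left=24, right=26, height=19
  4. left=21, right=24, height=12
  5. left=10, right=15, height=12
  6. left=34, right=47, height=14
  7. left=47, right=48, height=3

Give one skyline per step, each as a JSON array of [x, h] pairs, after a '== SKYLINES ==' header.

== SKYLINES ==
[[21,17],[24,0]]
[[21,17],[24,19],[30,0]]
[[21,17],[24,19],[30,0]]
[[21,17],[24,19],[30,0]]
[[10,12],[15,0],[21,17],[24,19],[30,0]]
[[10,12],[15,0],[21,17],[24,19],[30,0],[34,14],[47,0]]
[[10,12],[15,0],[21,17],[24,19],[30,0],[34,14],[47,3],[48,0]]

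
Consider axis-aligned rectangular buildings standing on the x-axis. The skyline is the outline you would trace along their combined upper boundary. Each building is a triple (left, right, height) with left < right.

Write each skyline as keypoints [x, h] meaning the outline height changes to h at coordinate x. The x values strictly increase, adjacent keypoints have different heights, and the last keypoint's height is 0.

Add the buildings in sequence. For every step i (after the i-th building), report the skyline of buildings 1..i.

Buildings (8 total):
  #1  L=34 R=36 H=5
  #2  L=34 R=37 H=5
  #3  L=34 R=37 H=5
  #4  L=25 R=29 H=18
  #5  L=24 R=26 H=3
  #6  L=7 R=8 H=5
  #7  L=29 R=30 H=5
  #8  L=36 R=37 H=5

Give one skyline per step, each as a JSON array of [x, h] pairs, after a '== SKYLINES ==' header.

== SKYLINES ==
[[34,5],[36,0]]
[[34,5],[37,0]]
[[34,5],[37,0]]
[[25,18],[29,0],[34,5],[37,0]]
[[24,3],[25,18],[29,0],[34,5],[37,0]]
[[7,5],[8,0],[24,3],[25,18],[29,0],[34,5],[37,0]]
[[7,5],[8,0],[24,3],[25,18],[29,5],[30,0],[34,5],[37,0]]
[[7,5],[8,0],[24,3],[25,18],[29,5],[30,0],[34,5],[37,0]]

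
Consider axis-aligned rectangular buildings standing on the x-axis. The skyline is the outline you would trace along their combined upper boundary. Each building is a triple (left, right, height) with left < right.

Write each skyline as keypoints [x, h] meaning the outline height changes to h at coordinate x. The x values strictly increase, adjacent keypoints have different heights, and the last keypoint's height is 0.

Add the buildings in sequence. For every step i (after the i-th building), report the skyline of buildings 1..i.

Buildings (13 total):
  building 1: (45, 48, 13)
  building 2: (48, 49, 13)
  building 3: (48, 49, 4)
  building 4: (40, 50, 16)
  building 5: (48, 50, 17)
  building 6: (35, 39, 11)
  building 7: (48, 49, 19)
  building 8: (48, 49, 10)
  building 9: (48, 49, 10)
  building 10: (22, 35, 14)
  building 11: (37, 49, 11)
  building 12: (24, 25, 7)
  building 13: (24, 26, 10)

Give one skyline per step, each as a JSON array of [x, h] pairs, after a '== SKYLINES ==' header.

== SKYLINES ==
[[45,13],[48,0]]
[[45,13],[49,0]]
[[45,13],[49,0]]
[[40,16],[50,0]]
[[40,16],[48,17],[50,0]]
[[35,11],[39,0],[40,16],[48,17],[50,0]]
[[35,11],[39,0],[40,16],[48,19],[49,17],[50,0]]
[[35,11],[39,0],[40,16],[48,19],[49,17],[50,0]]
[[35,11],[39,0],[40,16],[48,19],[49,17],[50,0]]
[[22,14],[35,11],[39,0],[40,16],[48,19],[49,17],[50,0]]
[[22,14],[35,11],[40,16],[48,19],[49,17],[50,0]]
[[22,14],[35,11],[40,16],[48,19],[49,17],[50,0]]
[[22,14],[35,11],[40,16],[48,19],[49,17],[50,0]]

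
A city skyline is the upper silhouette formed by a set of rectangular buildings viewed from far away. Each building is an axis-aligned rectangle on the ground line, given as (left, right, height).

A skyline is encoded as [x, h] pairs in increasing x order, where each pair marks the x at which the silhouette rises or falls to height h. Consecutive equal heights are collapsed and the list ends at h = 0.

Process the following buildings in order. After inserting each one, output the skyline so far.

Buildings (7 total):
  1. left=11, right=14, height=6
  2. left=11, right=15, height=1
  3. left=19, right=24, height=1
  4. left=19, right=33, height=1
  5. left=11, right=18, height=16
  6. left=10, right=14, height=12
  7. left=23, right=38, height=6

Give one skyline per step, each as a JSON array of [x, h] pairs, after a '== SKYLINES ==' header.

== SKYLINES ==
[[11,6],[14,0]]
[[11,6],[14,1],[15,0]]
[[11,6],[14,1],[15,0],[19,1],[24,0]]
[[11,6],[14,1],[15,0],[19,1],[33,0]]
[[11,16],[18,0],[19,1],[33,0]]
[[10,12],[11,16],[18,0],[19,1],[33,0]]
[[10,12],[11,16],[18,0],[19,1],[23,6],[38,0]]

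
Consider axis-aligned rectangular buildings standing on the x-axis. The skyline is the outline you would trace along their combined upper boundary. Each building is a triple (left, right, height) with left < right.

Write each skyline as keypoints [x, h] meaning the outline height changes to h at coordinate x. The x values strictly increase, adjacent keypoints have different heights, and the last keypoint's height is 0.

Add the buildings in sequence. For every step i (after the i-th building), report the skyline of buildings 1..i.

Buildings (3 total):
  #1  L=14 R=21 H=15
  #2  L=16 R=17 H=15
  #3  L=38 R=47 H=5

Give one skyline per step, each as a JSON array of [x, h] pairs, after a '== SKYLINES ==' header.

== SKYLINES ==
[[14,15],[21,0]]
[[14,15],[21,0]]
[[14,15],[21,0],[38,5],[47,0]]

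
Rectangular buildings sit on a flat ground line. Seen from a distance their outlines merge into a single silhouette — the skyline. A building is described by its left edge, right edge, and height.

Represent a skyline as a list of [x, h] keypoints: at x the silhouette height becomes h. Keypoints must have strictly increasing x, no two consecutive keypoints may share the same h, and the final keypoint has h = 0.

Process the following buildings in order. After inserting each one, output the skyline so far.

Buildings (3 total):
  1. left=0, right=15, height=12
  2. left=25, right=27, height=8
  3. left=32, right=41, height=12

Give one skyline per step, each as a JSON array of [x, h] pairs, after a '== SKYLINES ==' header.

== SKYLINES ==
[[0,12],[15,0]]
[[0,12],[15,0],[25,8],[27,0]]
[[0,12],[15,0],[25,8],[27,0],[32,12],[41,0]]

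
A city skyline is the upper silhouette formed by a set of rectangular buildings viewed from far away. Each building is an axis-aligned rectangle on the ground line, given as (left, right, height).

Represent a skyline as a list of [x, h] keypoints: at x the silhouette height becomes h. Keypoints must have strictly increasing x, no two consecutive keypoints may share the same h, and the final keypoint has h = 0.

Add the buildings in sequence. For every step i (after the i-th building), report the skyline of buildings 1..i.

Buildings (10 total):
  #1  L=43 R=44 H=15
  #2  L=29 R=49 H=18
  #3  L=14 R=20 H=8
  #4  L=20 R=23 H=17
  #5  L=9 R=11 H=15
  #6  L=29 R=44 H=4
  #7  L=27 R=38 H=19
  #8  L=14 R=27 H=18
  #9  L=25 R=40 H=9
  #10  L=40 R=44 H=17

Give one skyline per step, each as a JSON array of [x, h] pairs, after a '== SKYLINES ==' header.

== SKYLINES ==
[[43,15],[44,0]]
[[29,18],[49,0]]
[[14,8],[20,0],[29,18],[49,0]]
[[14,8],[20,17],[23,0],[29,18],[49,0]]
[[9,15],[11,0],[14,8],[20,17],[23,0],[29,18],[49,0]]
[[9,15],[11,0],[14,8],[20,17],[23,0],[29,18],[49,0]]
[[9,15],[11,0],[14,8],[20,17],[23,0],[27,19],[38,18],[49,0]]
[[9,15],[11,0],[14,18],[27,19],[38,18],[49,0]]
[[9,15],[11,0],[14,18],[27,19],[38,18],[49,0]]
[[9,15],[11,0],[14,18],[27,19],[38,18],[49,0]]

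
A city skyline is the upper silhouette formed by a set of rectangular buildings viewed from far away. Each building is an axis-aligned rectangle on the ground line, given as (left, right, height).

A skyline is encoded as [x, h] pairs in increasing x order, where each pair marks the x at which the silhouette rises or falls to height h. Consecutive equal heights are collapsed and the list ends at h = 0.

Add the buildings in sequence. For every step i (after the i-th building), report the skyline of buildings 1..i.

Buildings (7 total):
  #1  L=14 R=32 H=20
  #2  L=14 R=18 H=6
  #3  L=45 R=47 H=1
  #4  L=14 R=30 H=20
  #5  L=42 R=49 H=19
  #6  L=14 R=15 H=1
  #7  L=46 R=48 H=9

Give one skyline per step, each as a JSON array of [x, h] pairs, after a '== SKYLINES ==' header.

== SKYLINES ==
[[14,20],[32,0]]
[[14,20],[32,0]]
[[14,20],[32,0],[45,1],[47,0]]
[[14,20],[32,0],[45,1],[47,0]]
[[14,20],[32,0],[42,19],[49,0]]
[[14,20],[32,0],[42,19],[49,0]]
[[14,20],[32,0],[42,19],[49,0]]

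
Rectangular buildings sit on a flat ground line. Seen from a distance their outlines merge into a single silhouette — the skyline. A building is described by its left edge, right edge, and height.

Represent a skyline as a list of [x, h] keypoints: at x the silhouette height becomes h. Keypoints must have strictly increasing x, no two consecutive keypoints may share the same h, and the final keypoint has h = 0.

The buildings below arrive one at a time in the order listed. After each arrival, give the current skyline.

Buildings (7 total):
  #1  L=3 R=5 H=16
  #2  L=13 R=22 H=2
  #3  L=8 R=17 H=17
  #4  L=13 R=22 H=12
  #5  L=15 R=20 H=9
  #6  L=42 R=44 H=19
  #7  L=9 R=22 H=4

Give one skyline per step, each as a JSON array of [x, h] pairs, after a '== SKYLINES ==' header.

== SKYLINES ==
[[3,16],[5,0]]
[[3,16],[5,0],[13,2],[22,0]]
[[3,16],[5,0],[8,17],[17,2],[22,0]]
[[3,16],[5,0],[8,17],[17,12],[22,0]]
[[3,16],[5,0],[8,17],[17,12],[22,0]]
[[3,16],[5,0],[8,17],[17,12],[22,0],[42,19],[44,0]]
[[3,16],[5,0],[8,17],[17,12],[22,0],[42,19],[44,0]]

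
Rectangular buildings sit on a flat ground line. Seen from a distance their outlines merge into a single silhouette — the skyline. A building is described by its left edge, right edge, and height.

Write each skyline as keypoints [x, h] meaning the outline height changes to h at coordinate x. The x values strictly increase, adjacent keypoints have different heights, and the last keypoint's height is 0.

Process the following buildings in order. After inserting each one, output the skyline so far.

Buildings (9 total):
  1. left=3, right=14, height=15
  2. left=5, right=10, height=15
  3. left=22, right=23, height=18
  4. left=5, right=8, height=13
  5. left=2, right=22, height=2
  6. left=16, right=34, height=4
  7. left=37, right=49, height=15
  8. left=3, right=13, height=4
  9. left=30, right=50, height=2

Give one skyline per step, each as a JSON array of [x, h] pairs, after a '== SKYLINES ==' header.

== SKYLINES ==
[[3,15],[14,0]]
[[3,15],[14,0]]
[[3,15],[14,0],[22,18],[23,0]]
[[3,15],[14,0],[22,18],[23,0]]
[[2,2],[3,15],[14,2],[22,18],[23,0]]
[[2,2],[3,15],[14,2],[16,4],[22,18],[23,4],[34,0]]
[[2,2],[3,15],[14,2],[16,4],[22,18],[23,4],[34,0],[37,15],[49,0]]
[[2,2],[3,15],[14,2],[16,4],[22,18],[23,4],[34,0],[37,15],[49,0]]
[[2,2],[3,15],[14,2],[16,4],[22,18],[23,4],[34,2],[37,15],[49,2],[50,0]]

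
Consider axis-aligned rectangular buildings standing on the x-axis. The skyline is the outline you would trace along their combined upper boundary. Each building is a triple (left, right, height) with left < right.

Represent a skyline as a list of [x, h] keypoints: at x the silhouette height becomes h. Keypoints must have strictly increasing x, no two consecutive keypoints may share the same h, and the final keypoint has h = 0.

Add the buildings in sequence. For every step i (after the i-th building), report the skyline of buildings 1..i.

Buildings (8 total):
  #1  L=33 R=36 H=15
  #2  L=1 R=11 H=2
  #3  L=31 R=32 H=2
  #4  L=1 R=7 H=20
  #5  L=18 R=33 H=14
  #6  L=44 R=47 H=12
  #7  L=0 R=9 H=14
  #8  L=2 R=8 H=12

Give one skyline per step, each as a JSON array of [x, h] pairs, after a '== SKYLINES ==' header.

== SKYLINES ==
[[33,15],[36,0]]
[[1,2],[11,0],[33,15],[36,0]]
[[1,2],[11,0],[31,2],[32,0],[33,15],[36,0]]
[[1,20],[7,2],[11,0],[31,2],[32,0],[33,15],[36,0]]
[[1,20],[7,2],[11,0],[18,14],[33,15],[36,0]]
[[1,20],[7,2],[11,0],[18,14],[33,15],[36,0],[44,12],[47,0]]
[[0,14],[1,20],[7,14],[9,2],[11,0],[18,14],[33,15],[36,0],[44,12],[47,0]]
[[0,14],[1,20],[7,14],[9,2],[11,0],[18,14],[33,15],[36,0],[44,12],[47,0]]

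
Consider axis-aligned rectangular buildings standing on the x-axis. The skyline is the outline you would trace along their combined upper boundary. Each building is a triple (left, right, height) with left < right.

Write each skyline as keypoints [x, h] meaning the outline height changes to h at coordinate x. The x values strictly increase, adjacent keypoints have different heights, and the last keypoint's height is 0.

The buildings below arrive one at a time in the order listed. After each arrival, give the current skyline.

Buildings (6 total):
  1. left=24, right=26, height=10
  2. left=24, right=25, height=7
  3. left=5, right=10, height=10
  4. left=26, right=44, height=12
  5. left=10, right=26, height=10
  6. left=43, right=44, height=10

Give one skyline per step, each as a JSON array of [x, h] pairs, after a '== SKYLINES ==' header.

== SKYLINES ==
[[24,10],[26,0]]
[[24,10],[26,0]]
[[5,10],[10,0],[24,10],[26,0]]
[[5,10],[10,0],[24,10],[26,12],[44,0]]
[[5,10],[26,12],[44,0]]
[[5,10],[26,12],[44,0]]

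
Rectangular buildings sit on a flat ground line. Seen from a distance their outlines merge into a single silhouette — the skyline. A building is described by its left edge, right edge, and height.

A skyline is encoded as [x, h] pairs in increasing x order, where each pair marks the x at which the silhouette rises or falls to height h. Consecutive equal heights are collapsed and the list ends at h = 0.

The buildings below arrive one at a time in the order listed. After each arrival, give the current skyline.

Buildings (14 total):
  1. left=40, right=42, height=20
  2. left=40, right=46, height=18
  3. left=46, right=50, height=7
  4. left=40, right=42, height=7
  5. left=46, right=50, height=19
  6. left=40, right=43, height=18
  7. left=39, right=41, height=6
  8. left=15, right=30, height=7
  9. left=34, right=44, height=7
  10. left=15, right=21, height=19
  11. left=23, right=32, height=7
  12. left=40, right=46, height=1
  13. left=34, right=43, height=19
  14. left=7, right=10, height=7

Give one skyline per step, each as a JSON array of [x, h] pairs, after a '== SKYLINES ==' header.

== SKYLINES ==
[[40,20],[42,0]]
[[40,20],[42,18],[46,0]]
[[40,20],[42,18],[46,7],[50,0]]
[[40,20],[42,18],[46,7],[50,0]]
[[40,20],[42,18],[46,19],[50,0]]
[[40,20],[42,18],[46,19],[50,0]]
[[39,6],[40,20],[42,18],[46,19],[50,0]]
[[15,7],[30,0],[39,6],[40,20],[42,18],[46,19],[50,0]]
[[15,7],[30,0],[34,7],[40,20],[42,18],[46,19],[50,0]]
[[15,19],[21,7],[30,0],[34,7],[40,20],[42,18],[46,19],[50,0]]
[[15,19],[21,7],[32,0],[34,7],[40,20],[42,18],[46,19],[50,0]]
[[15,19],[21,7],[32,0],[34,7],[40,20],[42,18],[46,19],[50,0]]
[[15,19],[21,7],[32,0],[34,19],[40,20],[42,19],[43,18],[46,19],[50,0]]
[[7,7],[10,0],[15,19],[21,7],[32,0],[34,19],[40,20],[42,19],[43,18],[46,19],[50,0]]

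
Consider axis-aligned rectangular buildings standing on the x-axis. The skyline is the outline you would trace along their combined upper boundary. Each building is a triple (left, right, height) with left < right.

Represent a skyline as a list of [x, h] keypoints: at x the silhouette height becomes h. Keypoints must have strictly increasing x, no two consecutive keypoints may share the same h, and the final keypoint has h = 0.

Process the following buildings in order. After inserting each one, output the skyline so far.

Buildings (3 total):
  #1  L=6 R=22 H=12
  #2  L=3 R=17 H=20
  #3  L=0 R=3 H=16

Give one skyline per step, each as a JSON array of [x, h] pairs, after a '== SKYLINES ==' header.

== SKYLINES ==
[[6,12],[22,0]]
[[3,20],[17,12],[22,0]]
[[0,16],[3,20],[17,12],[22,0]]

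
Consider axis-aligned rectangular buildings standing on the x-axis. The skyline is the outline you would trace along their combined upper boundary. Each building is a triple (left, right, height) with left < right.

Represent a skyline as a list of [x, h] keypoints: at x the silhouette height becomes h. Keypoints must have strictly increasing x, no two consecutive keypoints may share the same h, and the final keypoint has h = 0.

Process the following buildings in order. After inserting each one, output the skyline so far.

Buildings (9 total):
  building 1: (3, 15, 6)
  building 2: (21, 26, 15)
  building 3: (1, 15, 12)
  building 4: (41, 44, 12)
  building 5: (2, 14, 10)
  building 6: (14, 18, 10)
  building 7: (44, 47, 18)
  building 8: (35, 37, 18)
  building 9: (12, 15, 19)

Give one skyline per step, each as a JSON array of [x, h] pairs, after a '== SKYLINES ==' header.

== SKYLINES ==
[[3,6],[15,0]]
[[3,6],[15,0],[21,15],[26,0]]
[[1,12],[15,0],[21,15],[26,0]]
[[1,12],[15,0],[21,15],[26,0],[41,12],[44,0]]
[[1,12],[15,0],[21,15],[26,0],[41,12],[44,0]]
[[1,12],[15,10],[18,0],[21,15],[26,0],[41,12],[44,0]]
[[1,12],[15,10],[18,0],[21,15],[26,0],[41,12],[44,18],[47,0]]
[[1,12],[15,10],[18,0],[21,15],[26,0],[35,18],[37,0],[41,12],[44,18],[47,0]]
[[1,12],[12,19],[15,10],[18,0],[21,15],[26,0],[35,18],[37,0],[41,12],[44,18],[47,0]]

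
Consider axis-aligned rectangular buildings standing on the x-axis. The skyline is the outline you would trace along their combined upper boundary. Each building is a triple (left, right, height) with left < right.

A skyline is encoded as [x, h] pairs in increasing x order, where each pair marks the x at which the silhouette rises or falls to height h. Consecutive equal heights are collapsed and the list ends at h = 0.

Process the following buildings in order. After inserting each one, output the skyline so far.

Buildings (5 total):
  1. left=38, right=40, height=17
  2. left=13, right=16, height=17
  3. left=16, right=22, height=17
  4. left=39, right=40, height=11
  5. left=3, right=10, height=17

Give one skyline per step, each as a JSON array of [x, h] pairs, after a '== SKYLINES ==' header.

== SKYLINES ==
[[38,17],[40,0]]
[[13,17],[16,0],[38,17],[40,0]]
[[13,17],[22,0],[38,17],[40,0]]
[[13,17],[22,0],[38,17],[40,0]]
[[3,17],[10,0],[13,17],[22,0],[38,17],[40,0]]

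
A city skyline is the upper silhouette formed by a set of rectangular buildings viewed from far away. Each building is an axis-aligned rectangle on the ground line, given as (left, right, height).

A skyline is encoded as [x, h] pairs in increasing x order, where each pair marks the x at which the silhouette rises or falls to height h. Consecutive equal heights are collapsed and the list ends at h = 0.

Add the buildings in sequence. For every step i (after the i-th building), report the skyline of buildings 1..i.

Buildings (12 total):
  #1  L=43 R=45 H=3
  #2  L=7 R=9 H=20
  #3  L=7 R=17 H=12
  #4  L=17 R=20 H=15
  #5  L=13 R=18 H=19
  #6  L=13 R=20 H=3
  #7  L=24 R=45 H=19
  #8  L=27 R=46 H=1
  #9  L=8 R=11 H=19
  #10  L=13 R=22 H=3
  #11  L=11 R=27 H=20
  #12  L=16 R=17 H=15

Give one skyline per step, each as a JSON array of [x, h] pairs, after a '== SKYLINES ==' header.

== SKYLINES ==
[[43,3],[45,0]]
[[7,20],[9,0],[43,3],[45,0]]
[[7,20],[9,12],[17,0],[43,3],[45,0]]
[[7,20],[9,12],[17,15],[20,0],[43,3],[45,0]]
[[7,20],[9,12],[13,19],[18,15],[20,0],[43,3],[45,0]]
[[7,20],[9,12],[13,19],[18,15],[20,0],[43,3],[45,0]]
[[7,20],[9,12],[13,19],[18,15],[20,0],[24,19],[45,0]]
[[7,20],[9,12],[13,19],[18,15],[20,0],[24,19],[45,1],[46,0]]
[[7,20],[9,19],[11,12],[13,19],[18,15],[20,0],[24,19],[45,1],[46,0]]
[[7,20],[9,19],[11,12],[13,19],[18,15],[20,3],[22,0],[24,19],[45,1],[46,0]]
[[7,20],[9,19],[11,20],[27,19],[45,1],[46,0]]
[[7,20],[9,19],[11,20],[27,19],[45,1],[46,0]]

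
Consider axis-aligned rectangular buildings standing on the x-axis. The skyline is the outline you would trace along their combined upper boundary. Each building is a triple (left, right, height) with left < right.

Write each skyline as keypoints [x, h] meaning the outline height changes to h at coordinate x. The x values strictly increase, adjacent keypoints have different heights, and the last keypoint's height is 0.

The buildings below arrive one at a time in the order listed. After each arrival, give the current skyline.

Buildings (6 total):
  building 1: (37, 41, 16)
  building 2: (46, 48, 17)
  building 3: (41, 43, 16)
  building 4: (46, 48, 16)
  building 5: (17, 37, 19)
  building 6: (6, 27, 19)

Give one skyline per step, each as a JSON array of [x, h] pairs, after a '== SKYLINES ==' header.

== SKYLINES ==
[[37,16],[41,0]]
[[37,16],[41,0],[46,17],[48,0]]
[[37,16],[43,0],[46,17],[48,0]]
[[37,16],[43,0],[46,17],[48,0]]
[[17,19],[37,16],[43,0],[46,17],[48,0]]
[[6,19],[37,16],[43,0],[46,17],[48,0]]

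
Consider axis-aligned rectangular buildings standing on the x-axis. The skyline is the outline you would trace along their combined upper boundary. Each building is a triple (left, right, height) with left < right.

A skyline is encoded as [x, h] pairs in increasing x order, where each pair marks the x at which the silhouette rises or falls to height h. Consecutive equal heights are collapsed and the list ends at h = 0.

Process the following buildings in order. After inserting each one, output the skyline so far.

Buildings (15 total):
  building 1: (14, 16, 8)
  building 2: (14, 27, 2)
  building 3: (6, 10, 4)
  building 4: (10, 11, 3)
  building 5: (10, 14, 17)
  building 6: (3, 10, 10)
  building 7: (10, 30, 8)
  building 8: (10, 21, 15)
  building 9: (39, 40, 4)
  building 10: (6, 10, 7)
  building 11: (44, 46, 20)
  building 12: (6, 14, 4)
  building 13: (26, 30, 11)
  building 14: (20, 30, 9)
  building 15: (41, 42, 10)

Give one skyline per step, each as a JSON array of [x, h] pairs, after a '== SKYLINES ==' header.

== SKYLINES ==
[[14,8],[16,0]]
[[14,8],[16,2],[27,0]]
[[6,4],[10,0],[14,8],[16,2],[27,0]]
[[6,4],[10,3],[11,0],[14,8],[16,2],[27,0]]
[[6,4],[10,17],[14,8],[16,2],[27,0]]
[[3,10],[10,17],[14,8],[16,2],[27,0]]
[[3,10],[10,17],[14,8],[30,0]]
[[3,10],[10,17],[14,15],[21,8],[30,0]]
[[3,10],[10,17],[14,15],[21,8],[30,0],[39,4],[40,0]]
[[3,10],[10,17],[14,15],[21,8],[30,0],[39,4],[40,0]]
[[3,10],[10,17],[14,15],[21,8],[30,0],[39,4],[40,0],[44,20],[46,0]]
[[3,10],[10,17],[14,15],[21,8],[30,0],[39,4],[40,0],[44,20],[46,0]]
[[3,10],[10,17],[14,15],[21,8],[26,11],[30,0],[39,4],[40,0],[44,20],[46,0]]
[[3,10],[10,17],[14,15],[21,9],[26,11],[30,0],[39,4],[40,0],[44,20],[46,0]]
[[3,10],[10,17],[14,15],[21,9],[26,11],[30,0],[39,4],[40,0],[41,10],[42,0],[44,20],[46,0]]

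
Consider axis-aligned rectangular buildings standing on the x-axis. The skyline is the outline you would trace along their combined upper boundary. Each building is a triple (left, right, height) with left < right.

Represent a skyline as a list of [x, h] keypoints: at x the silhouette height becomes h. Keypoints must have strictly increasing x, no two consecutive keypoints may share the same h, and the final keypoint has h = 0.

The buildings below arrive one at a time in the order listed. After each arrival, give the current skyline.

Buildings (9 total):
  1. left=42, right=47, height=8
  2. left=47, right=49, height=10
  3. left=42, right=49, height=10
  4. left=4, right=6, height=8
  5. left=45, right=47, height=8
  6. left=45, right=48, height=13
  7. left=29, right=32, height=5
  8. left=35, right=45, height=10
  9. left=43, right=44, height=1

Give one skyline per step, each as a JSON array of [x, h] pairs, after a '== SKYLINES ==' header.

== SKYLINES ==
[[42,8],[47,0]]
[[42,8],[47,10],[49,0]]
[[42,10],[49,0]]
[[4,8],[6,0],[42,10],[49,0]]
[[4,8],[6,0],[42,10],[49,0]]
[[4,8],[6,0],[42,10],[45,13],[48,10],[49,0]]
[[4,8],[6,0],[29,5],[32,0],[42,10],[45,13],[48,10],[49,0]]
[[4,8],[6,0],[29,5],[32,0],[35,10],[45,13],[48,10],[49,0]]
[[4,8],[6,0],[29,5],[32,0],[35,10],[45,13],[48,10],[49,0]]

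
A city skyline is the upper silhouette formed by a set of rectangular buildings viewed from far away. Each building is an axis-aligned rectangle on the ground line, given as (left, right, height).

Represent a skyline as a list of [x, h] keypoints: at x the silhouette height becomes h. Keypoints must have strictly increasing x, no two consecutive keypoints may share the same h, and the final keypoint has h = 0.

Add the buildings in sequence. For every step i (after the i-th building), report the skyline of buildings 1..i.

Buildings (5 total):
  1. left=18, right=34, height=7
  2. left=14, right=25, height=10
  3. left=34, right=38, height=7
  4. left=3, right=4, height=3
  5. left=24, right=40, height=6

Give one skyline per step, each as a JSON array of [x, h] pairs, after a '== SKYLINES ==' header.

== SKYLINES ==
[[18,7],[34,0]]
[[14,10],[25,7],[34,0]]
[[14,10],[25,7],[38,0]]
[[3,3],[4,0],[14,10],[25,7],[38,0]]
[[3,3],[4,0],[14,10],[25,7],[38,6],[40,0]]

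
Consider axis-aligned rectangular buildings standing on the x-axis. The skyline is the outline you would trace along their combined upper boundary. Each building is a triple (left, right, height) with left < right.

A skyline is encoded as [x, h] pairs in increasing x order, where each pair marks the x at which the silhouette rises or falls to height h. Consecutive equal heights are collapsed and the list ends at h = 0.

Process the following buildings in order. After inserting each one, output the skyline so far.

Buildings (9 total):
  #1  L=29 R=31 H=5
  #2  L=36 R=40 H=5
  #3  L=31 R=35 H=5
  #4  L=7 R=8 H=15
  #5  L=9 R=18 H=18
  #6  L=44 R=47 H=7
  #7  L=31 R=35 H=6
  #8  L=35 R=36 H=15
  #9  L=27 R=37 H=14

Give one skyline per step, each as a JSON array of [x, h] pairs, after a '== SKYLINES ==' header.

== SKYLINES ==
[[29,5],[31,0]]
[[29,5],[31,0],[36,5],[40,0]]
[[29,5],[35,0],[36,5],[40,0]]
[[7,15],[8,0],[29,5],[35,0],[36,5],[40,0]]
[[7,15],[8,0],[9,18],[18,0],[29,5],[35,0],[36,5],[40,0]]
[[7,15],[8,0],[9,18],[18,0],[29,5],[35,0],[36,5],[40,0],[44,7],[47,0]]
[[7,15],[8,0],[9,18],[18,0],[29,5],[31,6],[35,0],[36,5],[40,0],[44,7],[47,0]]
[[7,15],[8,0],[9,18],[18,0],[29,5],[31,6],[35,15],[36,5],[40,0],[44,7],[47,0]]
[[7,15],[8,0],[9,18],[18,0],[27,14],[35,15],[36,14],[37,5],[40,0],[44,7],[47,0]]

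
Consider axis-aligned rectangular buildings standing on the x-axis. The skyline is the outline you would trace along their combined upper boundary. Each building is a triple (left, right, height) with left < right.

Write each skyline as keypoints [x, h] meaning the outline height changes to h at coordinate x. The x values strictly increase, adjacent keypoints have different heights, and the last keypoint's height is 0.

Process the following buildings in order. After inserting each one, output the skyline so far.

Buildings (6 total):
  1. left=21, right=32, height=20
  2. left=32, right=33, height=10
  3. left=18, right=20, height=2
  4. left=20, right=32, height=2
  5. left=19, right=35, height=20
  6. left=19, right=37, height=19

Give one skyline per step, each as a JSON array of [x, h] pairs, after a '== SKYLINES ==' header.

== SKYLINES ==
[[21,20],[32,0]]
[[21,20],[32,10],[33,0]]
[[18,2],[20,0],[21,20],[32,10],[33,0]]
[[18,2],[21,20],[32,10],[33,0]]
[[18,2],[19,20],[35,0]]
[[18,2],[19,20],[35,19],[37,0]]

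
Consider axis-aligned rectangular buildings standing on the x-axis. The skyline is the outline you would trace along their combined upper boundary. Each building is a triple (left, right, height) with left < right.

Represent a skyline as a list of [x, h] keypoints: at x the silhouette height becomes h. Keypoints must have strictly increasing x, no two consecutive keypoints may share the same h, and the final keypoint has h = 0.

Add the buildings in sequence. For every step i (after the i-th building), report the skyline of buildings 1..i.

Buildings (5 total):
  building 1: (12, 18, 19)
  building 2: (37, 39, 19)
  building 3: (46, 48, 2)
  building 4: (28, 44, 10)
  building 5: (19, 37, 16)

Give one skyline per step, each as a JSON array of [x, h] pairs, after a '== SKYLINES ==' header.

== SKYLINES ==
[[12,19],[18,0]]
[[12,19],[18,0],[37,19],[39,0]]
[[12,19],[18,0],[37,19],[39,0],[46,2],[48,0]]
[[12,19],[18,0],[28,10],[37,19],[39,10],[44,0],[46,2],[48,0]]
[[12,19],[18,0],[19,16],[37,19],[39,10],[44,0],[46,2],[48,0]]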